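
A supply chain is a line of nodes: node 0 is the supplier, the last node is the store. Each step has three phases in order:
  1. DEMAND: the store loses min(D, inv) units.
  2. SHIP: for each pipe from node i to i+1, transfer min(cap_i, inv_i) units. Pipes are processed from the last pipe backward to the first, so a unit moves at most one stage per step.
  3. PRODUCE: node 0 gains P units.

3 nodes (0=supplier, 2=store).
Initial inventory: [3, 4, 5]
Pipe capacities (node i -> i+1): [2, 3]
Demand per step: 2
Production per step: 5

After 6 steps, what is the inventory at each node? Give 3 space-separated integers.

Step 1: demand=2,sold=2 ship[1->2]=3 ship[0->1]=2 prod=5 -> inv=[6 3 6]
Step 2: demand=2,sold=2 ship[1->2]=3 ship[0->1]=2 prod=5 -> inv=[9 2 7]
Step 3: demand=2,sold=2 ship[1->2]=2 ship[0->1]=2 prod=5 -> inv=[12 2 7]
Step 4: demand=2,sold=2 ship[1->2]=2 ship[0->1]=2 prod=5 -> inv=[15 2 7]
Step 5: demand=2,sold=2 ship[1->2]=2 ship[0->1]=2 prod=5 -> inv=[18 2 7]
Step 6: demand=2,sold=2 ship[1->2]=2 ship[0->1]=2 prod=5 -> inv=[21 2 7]

21 2 7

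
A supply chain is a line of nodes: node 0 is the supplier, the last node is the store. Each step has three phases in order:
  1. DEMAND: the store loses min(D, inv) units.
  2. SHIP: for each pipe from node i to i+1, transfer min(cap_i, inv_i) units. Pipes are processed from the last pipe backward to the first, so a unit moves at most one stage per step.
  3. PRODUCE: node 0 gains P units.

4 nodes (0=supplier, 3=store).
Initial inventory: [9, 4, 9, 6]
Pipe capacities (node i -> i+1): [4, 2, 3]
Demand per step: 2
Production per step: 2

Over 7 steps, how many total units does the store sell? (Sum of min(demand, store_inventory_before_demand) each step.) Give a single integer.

Step 1: sold=2 (running total=2) -> [7 6 8 7]
Step 2: sold=2 (running total=4) -> [5 8 7 8]
Step 3: sold=2 (running total=6) -> [3 10 6 9]
Step 4: sold=2 (running total=8) -> [2 11 5 10]
Step 5: sold=2 (running total=10) -> [2 11 4 11]
Step 6: sold=2 (running total=12) -> [2 11 3 12]
Step 7: sold=2 (running total=14) -> [2 11 2 13]

Answer: 14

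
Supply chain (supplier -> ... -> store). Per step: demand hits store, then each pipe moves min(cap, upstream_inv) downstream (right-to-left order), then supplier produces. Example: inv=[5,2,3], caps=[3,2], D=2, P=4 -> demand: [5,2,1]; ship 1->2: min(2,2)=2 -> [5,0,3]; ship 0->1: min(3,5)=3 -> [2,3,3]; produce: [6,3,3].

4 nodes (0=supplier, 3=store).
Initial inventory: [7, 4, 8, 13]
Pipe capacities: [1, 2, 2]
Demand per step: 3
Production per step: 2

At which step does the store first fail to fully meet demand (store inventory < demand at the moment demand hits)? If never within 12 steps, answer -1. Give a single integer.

Step 1: demand=3,sold=3 ship[2->3]=2 ship[1->2]=2 ship[0->1]=1 prod=2 -> [8 3 8 12]
Step 2: demand=3,sold=3 ship[2->3]=2 ship[1->2]=2 ship[0->1]=1 prod=2 -> [9 2 8 11]
Step 3: demand=3,sold=3 ship[2->3]=2 ship[1->2]=2 ship[0->1]=1 prod=2 -> [10 1 8 10]
Step 4: demand=3,sold=3 ship[2->3]=2 ship[1->2]=1 ship[0->1]=1 prod=2 -> [11 1 7 9]
Step 5: demand=3,sold=3 ship[2->3]=2 ship[1->2]=1 ship[0->1]=1 prod=2 -> [12 1 6 8]
Step 6: demand=3,sold=3 ship[2->3]=2 ship[1->2]=1 ship[0->1]=1 prod=2 -> [13 1 5 7]
Step 7: demand=3,sold=3 ship[2->3]=2 ship[1->2]=1 ship[0->1]=1 prod=2 -> [14 1 4 6]
Step 8: demand=3,sold=3 ship[2->3]=2 ship[1->2]=1 ship[0->1]=1 prod=2 -> [15 1 3 5]
Step 9: demand=3,sold=3 ship[2->3]=2 ship[1->2]=1 ship[0->1]=1 prod=2 -> [16 1 2 4]
Step 10: demand=3,sold=3 ship[2->3]=2 ship[1->2]=1 ship[0->1]=1 prod=2 -> [17 1 1 3]
Step 11: demand=3,sold=3 ship[2->3]=1 ship[1->2]=1 ship[0->1]=1 prod=2 -> [18 1 1 1]
Step 12: demand=3,sold=1 ship[2->3]=1 ship[1->2]=1 ship[0->1]=1 prod=2 -> [19 1 1 1]
First stockout at step 12

12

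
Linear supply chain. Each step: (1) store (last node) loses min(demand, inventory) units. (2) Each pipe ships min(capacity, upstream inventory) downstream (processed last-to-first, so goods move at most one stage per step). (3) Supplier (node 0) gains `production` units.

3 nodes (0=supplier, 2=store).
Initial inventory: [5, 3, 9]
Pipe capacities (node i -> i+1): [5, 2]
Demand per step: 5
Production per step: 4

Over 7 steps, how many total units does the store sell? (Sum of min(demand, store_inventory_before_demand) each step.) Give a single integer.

Step 1: sold=5 (running total=5) -> [4 6 6]
Step 2: sold=5 (running total=10) -> [4 8 3]
Step 3: sold=3 (running total=13) -> [4 10 2]
Step 4: sold=2 (running total=15) -> [4 12 2]
Step 5: sold=2 (running total=17) -> [4 14 2]
Step 6: sold=2 (running total=19) -> [4 16 2]
Step 7: sold=2 (running total=21) -> [4 18 2]

Answer: 21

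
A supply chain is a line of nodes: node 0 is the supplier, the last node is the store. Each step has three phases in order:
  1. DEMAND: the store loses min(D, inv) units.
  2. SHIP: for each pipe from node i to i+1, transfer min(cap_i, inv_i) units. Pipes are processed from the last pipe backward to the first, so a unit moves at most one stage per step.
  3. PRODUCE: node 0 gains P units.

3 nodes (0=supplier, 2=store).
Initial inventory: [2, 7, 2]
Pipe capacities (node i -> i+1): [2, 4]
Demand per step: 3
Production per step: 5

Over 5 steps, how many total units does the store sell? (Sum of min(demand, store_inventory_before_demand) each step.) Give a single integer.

Answer: 14

Derivation:
Step 1: sold=2 (running total=2) -> [5 5 4]
Step 2: sold=3 (running total=5) -> [8 3 5]
Step 3: sold=3 (running total=8) -> [11 2 5]
Step 4: sold=3 (running total=11) -> [14 2 4]
Step 5: sold=3 (running total=14) -> [17 2 3]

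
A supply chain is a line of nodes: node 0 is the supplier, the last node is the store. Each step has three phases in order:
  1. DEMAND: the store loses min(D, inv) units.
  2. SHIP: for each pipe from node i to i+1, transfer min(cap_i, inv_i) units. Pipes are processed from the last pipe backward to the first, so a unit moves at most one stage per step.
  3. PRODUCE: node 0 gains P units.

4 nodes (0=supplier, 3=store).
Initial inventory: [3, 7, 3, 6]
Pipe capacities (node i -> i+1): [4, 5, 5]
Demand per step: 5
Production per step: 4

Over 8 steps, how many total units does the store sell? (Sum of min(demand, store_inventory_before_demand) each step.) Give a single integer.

Answer: 35

Derivation:
Step 1: sold=5 (running total=5) -> [4 5 5 4]
Step 2: sold=4 (running total=9) -> [4 4 5 5]
Step 3: sold=5 (running total=14) -> [4 4 4 5]
Step 4: sold=5 (running total=19) -> [4 4 4 4]
Step 5: sold=4 (running total=23) -> [4 4 4 4]
Step 6: sold=4 (running total=27) -> [4 4 4 4]
Step 7: sold=4 (running total=31) -> [4 4 4 4]
Step 8: sold=4 (running total=35) -> [4 4 4 4]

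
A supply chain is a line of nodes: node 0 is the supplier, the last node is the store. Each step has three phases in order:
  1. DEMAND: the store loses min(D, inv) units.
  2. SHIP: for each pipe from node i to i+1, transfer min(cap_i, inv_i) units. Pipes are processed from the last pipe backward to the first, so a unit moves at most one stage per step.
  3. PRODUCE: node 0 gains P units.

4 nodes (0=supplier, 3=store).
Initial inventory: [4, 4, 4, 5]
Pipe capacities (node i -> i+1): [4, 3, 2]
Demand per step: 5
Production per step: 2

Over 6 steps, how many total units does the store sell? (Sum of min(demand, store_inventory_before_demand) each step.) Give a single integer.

Answer: 15

Derivation:
Step 1: sold=5 (running total=5) -> [2 5 5 2]
Step 2: sold=2 (running total=7) -> [2 4 6 2]
Step 3: sold=2 (running total=9) -> [2 3 7 2]
Step 4: sold=2 (running total=11) -> [2 2 8 2]
Step 5: sold=2 (running total=13) -> [2 2 8 2]
Step 6: sold=2 (running total=15) -> [2 2 8 2]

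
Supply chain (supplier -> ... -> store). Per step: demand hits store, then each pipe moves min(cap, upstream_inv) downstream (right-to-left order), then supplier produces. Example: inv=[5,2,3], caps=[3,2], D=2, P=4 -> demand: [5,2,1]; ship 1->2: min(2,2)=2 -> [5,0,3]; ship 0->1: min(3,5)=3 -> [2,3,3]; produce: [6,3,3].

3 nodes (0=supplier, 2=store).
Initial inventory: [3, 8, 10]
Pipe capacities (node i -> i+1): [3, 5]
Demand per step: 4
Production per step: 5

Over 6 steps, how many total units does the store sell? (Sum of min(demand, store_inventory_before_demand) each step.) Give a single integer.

Answer: 24

Derivation:
Step 1: sold=4 (running total=4) -> [5 6 11]
Step 2: sold=4 (running total=8) -> [7 4 12]
Step 3: sold=4 (running total=12) -> [9 3 12]
Step 4: sold=4 (running total=16) -> [11 3 11]
Step 5: sold=4 (running total=20) -> [13 3 10]
Step 6: sold=4 (running total=24) -> [15 3 9]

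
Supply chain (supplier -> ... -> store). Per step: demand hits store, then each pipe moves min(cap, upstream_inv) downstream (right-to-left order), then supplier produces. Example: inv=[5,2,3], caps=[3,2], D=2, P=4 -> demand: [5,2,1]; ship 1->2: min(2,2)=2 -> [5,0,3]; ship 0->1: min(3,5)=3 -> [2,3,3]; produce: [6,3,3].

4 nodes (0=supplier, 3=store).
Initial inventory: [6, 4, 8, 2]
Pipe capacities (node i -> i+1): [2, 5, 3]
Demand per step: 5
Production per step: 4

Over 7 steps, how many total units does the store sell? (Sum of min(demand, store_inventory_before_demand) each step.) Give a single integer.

Answer: 20

Derivation:
Step 1: sold=2 (running total=2) -> [8 2 9 3]
Step 2: sold=3 (running total=5) -> [10 2 8 3]
Step 3: sold=3 (running total=8) -> [12 2 7 3]
Step 4: sold=3 (running total=11) -> [14 2 6 3]
Step 5: sold=3 (running total=14) -> [16 2 5 3]
Step 6: sold=3 (running total=17) -> [18 2 4 3]
Step 7: sold=3 (running total=20) -> [20 2 3 3]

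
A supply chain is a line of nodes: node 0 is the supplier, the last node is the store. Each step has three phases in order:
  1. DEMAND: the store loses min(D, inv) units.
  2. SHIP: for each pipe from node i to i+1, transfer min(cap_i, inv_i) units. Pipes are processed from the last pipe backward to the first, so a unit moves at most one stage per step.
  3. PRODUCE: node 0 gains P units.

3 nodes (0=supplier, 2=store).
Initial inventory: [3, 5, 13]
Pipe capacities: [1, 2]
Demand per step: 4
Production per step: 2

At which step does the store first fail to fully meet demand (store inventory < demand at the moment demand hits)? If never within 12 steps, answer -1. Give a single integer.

Step 1: demand=4,sold=4 ship[1->2]=2 ship[0->1]=1 prod=2 -> [4 4 11]
Step 2: demand=4,sold=4 ship[1->2]=2 ship[0->1]=1 prod=2 -> [5 3 9]
Step 3: demand=4,sold=4 ship[1->2]=2 ship[0->1]=1 prod=2 -> [6 2 7]
Step 4: demand=4,sold=4 ship[1->2]=2 ship[0->1]=1 prod=2 -> [7 1 5]
Step 5: demand=4,sold=4 ship[1->2]=1 ship[0->1]=1 prod=2 -> [8 1 2]
Step 6: demand=4,sold=2 ship[1->2]=1 ship[0->1]=1 prod=2 -> [9 1 1]
Step 7: demand=4,sold=1 ship[1->2]=1 ship[0->1]=1 prod=2 -> [10 1 1]
Step 8: demand=4,sold=1 ship[1->2]=1 ship[0->1]=1 prod=2 -> [11 1 1]
Step 9: demand=4,sold=1 ship[1->2]=1 ship[0->1]=1 prod=2 -> [12 1 1]
Step 10: demand=4,sold=1 ship[1->2]=1 ship[0->1]=1 prod=2 -> [13 1 1]
Step 11: demand=4,sold=1 ship[1->2]=1 ship[0->1]=1 prod=2 -> [14 1 1]
Step 12: demand=4,sold=1 ship[1->2]=1 ship[0->1]=1 prod=2 -> [15 1 1]
First stockout at step 6

6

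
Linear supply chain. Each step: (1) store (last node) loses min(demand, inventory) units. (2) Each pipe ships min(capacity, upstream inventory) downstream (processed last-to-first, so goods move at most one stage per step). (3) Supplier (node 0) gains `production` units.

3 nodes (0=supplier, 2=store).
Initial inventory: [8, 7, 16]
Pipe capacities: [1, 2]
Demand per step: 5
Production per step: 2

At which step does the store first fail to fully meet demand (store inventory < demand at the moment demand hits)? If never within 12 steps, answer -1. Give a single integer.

Step 1: demand=5,sold=5 ship[1->2]=2 ship[0->1]=1 prod=2 -> [9 6 13]
Step 2: demand=5,sold=5 ship[1->2]=2 ship[0->1]=1 prod=2 -> [10 5 10]
Step 3: demand=5,sold=5 ship[1->2]=2 ship[0->1]=1 prod=2 -> [11 4 7]
Step 4: demand=5,sold=5 ship[1->2]=2 ship[0->1]=1 prod=2 -> [12 3 4]
Step 5: demand=5,sold=4 ship[1->2]=2 ship[0->1]=1 prod=2 -> [13 2 2]
Step 6: demand=5,sold=2 ship[1->2]=2 ship[0->1]=1 prod=2 -> [14 1 2]
Step 7: demand=5,sold=2 ship[1->2]=1 ship[0->1]=1 prod=2 -> [15 1 1]
Step 8: demand=5,sold=1 ship[1->2]=1 ship[0->1]=1 prod=2 -> [16 1 1]
Step 9: demand=5,sold=1 ship[1->2]=1 ship[0->1]=1 prod=2 -> [17 1 1]
Step 10: demand=5,sold=1 ship[1->2]=1 ship[0->1]=1 prod=2 -> [18 1 1]
Step 11: demand=5,sold=1 ship[1->2]=1 ship[0->1]=1 prod=2 -> [19 1 1]
Step 12: demand=5,sold=1 ship[1->2]=1 ship[0->1]=1 prod=2 -> [20 1 1]
First stockout at step 5

5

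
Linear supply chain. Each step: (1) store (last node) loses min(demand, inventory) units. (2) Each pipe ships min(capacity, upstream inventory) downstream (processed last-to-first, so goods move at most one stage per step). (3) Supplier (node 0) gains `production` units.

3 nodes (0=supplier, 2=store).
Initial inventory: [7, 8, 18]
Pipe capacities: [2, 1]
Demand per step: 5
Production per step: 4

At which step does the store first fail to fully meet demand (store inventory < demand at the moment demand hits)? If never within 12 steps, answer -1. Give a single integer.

Step 1: demand=5,sold=5 ship[1->2]=1 ship[0->1]=2 prod=4 -> [9 9 14]
Step 2: demand=5,sold=5 ship[1->2]=1 ship[0->1]=2 prod=4 -> [11 10 10]
Step 3: demand=5,sold=5 ship[1->2]=1 ship[0->1]=2 prod=4 -> [13 11 6]
Step 4: demand=5,sold=5 ship[1->2]=1 ship[0->1]=2 prod=4 -> [15 12 2]
Step 5: demand=5,sold=2 ship[1->2]=1 ship[0->1]=2 prod=4 -> [17 13 1]
Step 6: demand=5,sold=1 ship[1->2]=1 ship[0->1]=2 prod=4 -> [19 14 1]
Step 7: demand=5,sold=1 ship[1->2]=1 ship[0->1]=2 prod=4 -> [21 15 1]
Step 8: demand=5,sold=1 ship[1->2]=1 ship[0->1]=2 prod=4 -> [23 16 1]
Step 9: demand=5,sold=1 ship[1->2]=1 ship[0->1]=2 prod=4 -> [25 17 1]
Step 10: demand=5,sold=1 ship[1->2]=1 ship[0->1]=2 prod=4 -> [27 18 1]
Step 11: demand=5,sold=1 ship[1->2]=1 ship[0->1]=2 prod=4 -> [29 19 1]
Step 12: demand=5,sold=1 ship[1->2]=1 ship[0->1]=2 prod=4 -> [31 20 1]
First stockout at step 5

5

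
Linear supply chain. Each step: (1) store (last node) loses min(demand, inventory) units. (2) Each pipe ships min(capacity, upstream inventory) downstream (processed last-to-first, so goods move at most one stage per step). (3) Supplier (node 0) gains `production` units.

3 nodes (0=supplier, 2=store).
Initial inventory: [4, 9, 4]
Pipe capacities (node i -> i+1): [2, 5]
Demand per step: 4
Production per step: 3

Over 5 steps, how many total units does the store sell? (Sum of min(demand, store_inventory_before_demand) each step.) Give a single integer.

Answer: 19

Derivation:
Step 1: sold=4 (running total=4) -> [5 6 5]
Step 2: sold=4 (running total=8) -> [6 3 6]
Step 3: sold=4 (running total=12) -> [7 2 5]
Step 4: sold=4 (running total=16) -> [8 2 3]
Step 5: sold=3 (running total=19) -> [9 2 2]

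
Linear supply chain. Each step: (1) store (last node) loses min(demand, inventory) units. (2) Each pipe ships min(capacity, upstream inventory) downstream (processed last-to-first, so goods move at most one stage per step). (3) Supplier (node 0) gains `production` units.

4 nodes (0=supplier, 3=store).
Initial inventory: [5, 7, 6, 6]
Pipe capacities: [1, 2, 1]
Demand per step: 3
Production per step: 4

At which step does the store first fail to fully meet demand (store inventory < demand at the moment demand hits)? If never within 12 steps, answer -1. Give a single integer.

Step 1: demand=3,sold=3 ship[2->3]=1 ship[1->2]=2 ship[0->1]=1 prod=4 -> [8 6 7 4]
Step 2: demand=3,sold=3 ship[2->3]=1 ship[1->2]=2 ship[0->1]=1 prod=4 -> [11 5 8 2]
Step 3: demand=3,sold=2 ship[2->3]=1 ship[1->2]=2 ship[0->1]=1 prod=4 -> [14 4 9 1]
Step 4: demand=3,sold=1 ship[2->3]=1 ship[1->2]=2 ship[0->1]=1 prod=4 -> [17 3 10 1]
Step 5: demand=3,sold=1 ship[2->3]=1 ship[1->2]=2 ship[0->1]=1 prod=4 -> [20 2 11 1]
Step 6: demand=3,sold=1 ship[2->3]=1 ship[1->2]=2 ship[0->1]=1 prod=4 -> [23 1 12 1]
Step 7: demand=3,sold=1 ship[2->3]=1 ship[1->2]=1 ship[0->1]=1 prod=4 -> [26 1 12 1]
Step 8: demand=3,sold=1 ship[2->3]=1 ship[1->2]=1 ship[0->1]=1 prod=4 -> [29 1 12 1]
Step 9: demand=3,sold=1 ship[2->3]=1 ship[1->2]=1 ship[0->1]=1 prod=4 -> [32 1 12 1]
Step 10: demand=3,sold=1 ship[2->3]=1 ship[1->2]=1 ship[0->1]=1 prod=4 -> [35 1 12 1]
Step 11: demand=3,sold=1 ship[2->3]=1 ship[1->2]=1 ship[0->1]=1 prod=4 -> [38 1 12 1]
Step 12: demand=3,sold=1 ship[2->3]=1 ship[1->2]=1 ship[0->1]=1 prod=4 -> [41 1 12 1]
First stockout at step 3

3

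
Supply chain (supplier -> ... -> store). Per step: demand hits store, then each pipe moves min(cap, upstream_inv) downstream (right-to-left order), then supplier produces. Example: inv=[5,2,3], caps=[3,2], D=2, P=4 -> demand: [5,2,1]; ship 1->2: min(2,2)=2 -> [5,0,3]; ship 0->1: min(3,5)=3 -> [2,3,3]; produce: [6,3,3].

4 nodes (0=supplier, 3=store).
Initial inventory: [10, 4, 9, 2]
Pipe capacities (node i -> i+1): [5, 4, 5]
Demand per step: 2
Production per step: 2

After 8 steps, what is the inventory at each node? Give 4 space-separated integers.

Step 1: demand=2,sold=2 ship[2->3]=5 ship[1->2]=4 ship[0->1]=5 prod=2 -> inv=[7 5 8 5]
Step 2: demand=2,sold=2 ship[2->3]=5 ship[1->2]=4 ship[0->1]=5 prod=2 -> inv=[4 6 7 8]
Step 3: demand=2,sold=2 ship[2->3]=5 ship[1->2]=4 ship[0->1]=4 prod=2 -> inv=[2 6 6 11]
Step 4: demand=2,sold=2 ship[2->3]=5 ship[1->2]=4 ship[0->1]=2 prod=2 -> inv=[2 4 5 14]
Step 5: demand=2,sold=2 ship[2->3]=5 ship[1->2]=4 ship[0->1]=2 prod=2 -> inv=[2 2 4 17]
Step 6: demand=2,sold=2 ship[2->3]=4 ship[1->2]=2 ship[0->1]=2 prod=2 -> inv=[2 2 2 19]
Step 7: demand=2,sold=2 ship[2->3]=2 ship[1->2]=2 ship[0->1]=2 prod=2 -> inv=[2 2 2 19]
Step 8: demand=2,sold=2 ship[2->3]=2 ship[1->2]=2 ship[0->1]=2 prod=2 -> inv=[2 2 2 19]

2 2 2 19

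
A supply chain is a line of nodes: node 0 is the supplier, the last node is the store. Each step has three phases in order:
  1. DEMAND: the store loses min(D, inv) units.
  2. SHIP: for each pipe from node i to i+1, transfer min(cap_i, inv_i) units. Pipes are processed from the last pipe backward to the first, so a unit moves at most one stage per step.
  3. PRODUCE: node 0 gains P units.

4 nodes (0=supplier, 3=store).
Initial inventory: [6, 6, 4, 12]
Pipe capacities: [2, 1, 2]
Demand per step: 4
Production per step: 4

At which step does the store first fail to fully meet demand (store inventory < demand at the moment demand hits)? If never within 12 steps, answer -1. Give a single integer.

Step 1: demand=4,sold=4 ship[2->3]=2 ship[1->2]=1 ship[0->1]=2 prod=4 -> [8 7 3 10]
Step 2: demand=4,sold=4 ship[2->3]=2 ship[1->2]=1 ship[0->1]=2 prod=4 -> [10 8 2 8]
Step 3: demand=4,sold=4 ship[2->3]=2 ship[1->2]=1 ship[0->1]=2 prod=4 -> [12 9 1 6]
Step 4: demand=4,sold=4 ship[2->3]=1 ship[1->2]=1 ship[0->1]=2 prod=4 -> [14 10 1 3]
Step 5: demand=4,sold=3 ship[2->3]=1 ship[1->2]=1 ship[0->1]=2 prod=4 -> [16 11 1 1]
Step 6: demand=4,sold=1 ship[2->3]=1 ship[1->2]=1 ship[0->1]=2 prod=4 -> [18 12 1 1]
Step 7: demand=4,sold=1 ship[2->3]=1 ship[1->2]=1 ship[0->1]=2 prod=4 -> [20 13 1 1]
Step 8: demand=4,sold=1 ship[2->3]=1 ship[1->2]=1 ship[0->1]=2 prod=4 -> [22 14 1 1]
Step 9: demand=4,sold=1 ship[2->3]=1 ship[1->2]=1 ship[0->1]=2 prod=4 -> [24 15 1 1]
Step 10: demand=4,sold=1 ship[2->3]=1 ship[1->2]=1 ship[0->1]=2 prod=4 -> [26 16 1 1]
Step 11: demand=4,sold=1 ship[2->3]=1 ship[1->2]=1 ship[0->1]=2 prod=4 -> [28 17 1 1]
Step 12: demand=4,sold=1 ship[2->3]=1 ship[1->2]=1 ship[0->1]=2 prod=4 -> [30 18 1 1]
First stockout at step 5

5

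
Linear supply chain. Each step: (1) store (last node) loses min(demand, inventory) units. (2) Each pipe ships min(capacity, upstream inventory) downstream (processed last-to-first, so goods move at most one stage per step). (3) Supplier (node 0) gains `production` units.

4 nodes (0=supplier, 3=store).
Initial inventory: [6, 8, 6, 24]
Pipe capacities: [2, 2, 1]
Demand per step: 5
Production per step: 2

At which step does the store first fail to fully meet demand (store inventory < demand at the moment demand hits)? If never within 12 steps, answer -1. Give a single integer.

Step 1: demand=5,sold=5 ship[2->3]=1 ship[1->2]=2 ship[0->1]=2 prod=2 -> [6 8 7 20]
Step 2: demand=5,sold=5 ship[2->3]=1 ship[1->2]=2 ship[0->1]=2 prod=2 -> [6 8 8 16]
Step 3: demand=5,sold=5 ship[2->3]=1 ship[1->2]=2 ship[0->1]=2 prod=2 -> [6 8 9 12]
Step 4: demand=5,sold=5 ship[2->3]=1 ship[1->2]=2 ship[0->1]=2 prod=2 -> [6 8 10 8]
Step 5: demand=5,sold=5 ship[2->3]=1 ship[1->2]=2 ship[0->1]=2 prod=2 -> [6 8 11 4]
Step 6: demand=5,sold=4 ship[2->3]=1 ship[1->2]=2 ship[0->1]=2 prod=2 -> [6 8 12 1]
Step 7: demand=5,sold=1 ship[2->3]=1 ship[1->2]=2 ship[0->1]=2 prod=2 -> [6 8 13 1]
Step 8: demand=5,sold=1 ship[2->3]=1 ship[1->2]=2 ship[0->1]=2 prod=2 -> [6 8 14 1]
Step 9: demand=5,sold=1 ship[2->3]=1 ship[1->2]=2 ship[0->1]=2 prod=2 -> [6 8 15 1]
Step 10: demand=5,sold=1 ship[2->3]=1 ship[1->2]=2 ship[0->1]=2 prod=2 -> [6 8 16 1]
Step 11: demand=5,sold=1 ship[2->3]=1 ship[1->2]=2 ship[0->1]=2 prod=2 -> [6 8 17 1]
Step 12: demand=5,sold=1 ship[2->3]=1 ship[1->2]=2 ship[0->1]=2 prod=2 -> [6 8 18 1]
First stockout at step 6

6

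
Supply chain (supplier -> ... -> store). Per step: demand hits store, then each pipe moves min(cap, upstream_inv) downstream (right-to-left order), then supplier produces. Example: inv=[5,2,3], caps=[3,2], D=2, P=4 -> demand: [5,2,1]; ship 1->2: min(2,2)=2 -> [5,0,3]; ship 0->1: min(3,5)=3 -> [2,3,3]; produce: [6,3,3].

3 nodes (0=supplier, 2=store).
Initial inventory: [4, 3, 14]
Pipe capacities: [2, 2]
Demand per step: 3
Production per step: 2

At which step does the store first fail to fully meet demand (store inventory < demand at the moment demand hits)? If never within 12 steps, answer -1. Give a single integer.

Step 1: demand=3,sold=3 ship[1->2]=2 ship[0->1]=2 prod=2 -> [4 3 13]
Step 2: demand=3,sold=3 ship[1->2]=2 ship[0->1]=2 prod=2 -> [4 3 12]
Step 3: demand=3,sold=3 ship[1->2]=2 ship[0->1]=2 prod=2 -> [4 3 11]
Step 4: demand=3,sold=3 ship[1->2]=2 ship[0->1]=2 prod=2 -> [4 3 10]
Step 5: demand=3,sold=3 ship[1->2]=2 ship[0->1]=2 prod=2 -> [4 3 9]
Step 6: demand=3,sold=3 ship[1->2]=2 ship[0->1]=2 prod=2 -> [4 3 8]
Step 7: demand=3,sold=3 ship[1->2]=2 ship[0->1]=2 prod=2 -> [4 3 7]
Step 8: demand=3,sold=3 ship[1->2]=2 ship[0->1]=2 prod=2 -> [4 3 6]
Step 9: demand=3,sold=3 ship[1->2]=2 ship[0->1]=2 prod=2 -> [4 3 5]
Step 10: demand=3,sold=3 ship[1->2]=2 ship[0->1]=2 prod=2 -> [4 3 4]
Step 11: demand=3,sold=3 ship[1->2]=2 ship[0->1]=2 prod=2 -> [4 3 3]
Step 12: demand=3,sold=3 ship[1->2]=2 ship[0->1]=2 prod=2 -> [4 3 2]
No stockout in 12 steps

-1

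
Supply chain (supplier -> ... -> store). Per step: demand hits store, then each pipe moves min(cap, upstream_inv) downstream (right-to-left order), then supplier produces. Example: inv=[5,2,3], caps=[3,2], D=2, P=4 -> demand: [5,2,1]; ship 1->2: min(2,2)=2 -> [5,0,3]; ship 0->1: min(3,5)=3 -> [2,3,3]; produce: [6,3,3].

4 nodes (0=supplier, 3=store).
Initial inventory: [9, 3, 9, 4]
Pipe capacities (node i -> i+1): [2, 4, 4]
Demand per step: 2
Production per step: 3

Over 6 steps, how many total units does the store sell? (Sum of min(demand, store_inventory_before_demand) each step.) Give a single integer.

Step 1: sold=2 (running total=2) -> [10 2 8 6]
Step 2: sold=2 (running total=4) -> [11 2 6 8]
Step 3: sold=2 (running total=6) -> [12 2 4 10]
Step 4: sold=2 (running total=8) -> [13 2 2 12]
Step 5: sold=2 (running total=10) -> [14 2 2 12]
Step 6: sold=2 (running total=12) -> [15 2 2 12]

Answer: 12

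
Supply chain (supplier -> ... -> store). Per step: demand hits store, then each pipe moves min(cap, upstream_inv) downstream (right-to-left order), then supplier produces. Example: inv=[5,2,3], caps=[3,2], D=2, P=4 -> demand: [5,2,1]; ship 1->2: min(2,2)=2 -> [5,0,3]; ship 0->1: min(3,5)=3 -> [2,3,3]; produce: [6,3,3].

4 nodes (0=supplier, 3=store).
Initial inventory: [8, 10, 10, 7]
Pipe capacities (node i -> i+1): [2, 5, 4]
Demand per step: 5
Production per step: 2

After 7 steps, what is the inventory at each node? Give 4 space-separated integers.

Step 1: demand=5,sold=5 ship[2->3]=4 ship[1->2]=5 ship[0->1]=2 prod=2 -> inv=[8 7 11 6]
Step 2: demand=5,sold=5 ship[2->3]=4 ship[1->2]=5 ship[0->1]=2 prod=2 -> inv=[8 4 12 5]
Step 3: demand=5,sold=5 ship[2->3]=4 ship[1->2]=4 ship[0->1]=2 prod=2 -> inv=[8 2 12 4]
Step 4: demand=5,sold=4 ship[2->3]=4 ship[1->2]=2 ship[0->1]=2 prod=2 -> inv=[8 2 10 4]
Step 5: demand=5,sold=4 ship[2->3]=4 ship[1->2]=2 ship[0->1]=2 prod=2 -> inv=[8 2 8 4]
Step 6: demand=5,sold=4 ship[2->3]=4 ship[1->2]=2 ship[0->1]=2 prod=2 -> inv=[8 2 6 4]
Step 7: demand=5,sold=4 ship[2->3]=4 ship[1->2]=2 ship[0->1]=2 prod=2 -> inv=[8 2 4 4]

8 2 4 4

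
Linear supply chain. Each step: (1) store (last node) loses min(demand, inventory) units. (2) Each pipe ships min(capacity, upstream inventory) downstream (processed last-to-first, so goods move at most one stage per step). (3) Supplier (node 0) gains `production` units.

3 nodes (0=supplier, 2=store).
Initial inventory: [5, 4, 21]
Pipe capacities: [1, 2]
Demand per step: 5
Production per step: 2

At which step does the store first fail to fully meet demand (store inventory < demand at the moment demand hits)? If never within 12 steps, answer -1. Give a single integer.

Step 1: demand=5,sold=5 ship[1->2]=2 ship[0->1]=1 prod=2 -> [6 3 18]
Step 2: demand=5,sold=5 ship[1->2]=2 ship[0->1]=1 prod=2 -> [7 2 15]
Step 3: demand=5,sold=5 ship[1->2]=2 ship[0->1]=1 prod=2 -> [8 1 12]
Step 4: demand=5,sold=5 ship[1->2]=1 ship[0->1]=1 prod=2 -> [9 1 8]
Step 5: demand=5,sold=5 ship[1->2]=1 ship[0->1]=1 prod=2 -> [10 1 4]
Step 6: demand=5,sold=4 ship[1->2]=1 ship[0->1]=1 prod=2 -> [11 1 1]
Step 7: demand=5,sold=1 ship[1->2]=1 ship[0->1]=1 prod=2 -> [12 1 1]
Step 8: demand=5,sold=1 ship[1->2]=1 ship[0->1]=1 prod=2 -> [13 1 1]
Step 9: demand=5,sold=1 ship[1->2]=1 ship[0->1]=1 prod=2 -> [14 1 1]
Step 10: demand=5,sold=1 ship[1->2]=1 ship[0->1]=1 prod=2 -> [15 1 1]
Step 11: demand=5,sold=1 ship[1->2]=1 ship[0->1]=1 prod=2 -> [16 1 1]
Step 12: demand=5,sold=1 ship[1->2]=1 ship[0->1]=1 prod=2 -> [17 1 1]
First stockout at step 6

6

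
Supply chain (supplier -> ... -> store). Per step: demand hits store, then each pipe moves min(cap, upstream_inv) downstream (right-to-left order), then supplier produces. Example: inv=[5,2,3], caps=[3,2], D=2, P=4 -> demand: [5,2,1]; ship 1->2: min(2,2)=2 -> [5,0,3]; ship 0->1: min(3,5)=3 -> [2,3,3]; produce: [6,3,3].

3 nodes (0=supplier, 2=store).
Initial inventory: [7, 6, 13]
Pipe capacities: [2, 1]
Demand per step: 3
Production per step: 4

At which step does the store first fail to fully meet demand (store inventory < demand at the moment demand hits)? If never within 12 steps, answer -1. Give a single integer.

Step 1: demand=3,sold=3 ship[1->2]=1 ship[0->1]=2 prod=4 -> [9 7 11]
Step 2: demand=3,sold=3 ship[1->2]=1 ship[0->1]=2 prod=4 -> [11 8 9]
Step 3: demand=3,sold=3 ship[1->2]=1 ship[0->1]=2 prod=4 -> [13 9 7]
Step 4: demand=3,sold=3 ship[1->2]=1 ship[0->1]=2 prod=4 -> [15 10 5]
Step 5: demand=3,sold=3 ship[1->2]=1 ship[0->1]=2 prod=4 -> [17 11 3]
Step 6: demand=3,sold=3 ship[1->2]=1 ship[0->1]=2 prod=4 -> [19 12 1]
Step 7: demand=3,sold=1 ship[1->2]=1 ship[0->1]=2 prod=4 -> [21 13 1]
Step 8: demand=3,sold=1 ship[1->2]=1 ship[0->1]=2 prod=4 -> [23 14 1]
Step 9: demand=3,sold=1 ship[1->2]=1 ship[0->1]=2 prod=4 -> [25 15 1]
Step 10: demand=3,sold=1 ship[1->2]=1 ship[0->1]=2 prod=4 -> [27 16 1]
Step 11: demand=3,sold=1 ship[1->2]=1 ship[0->1]=2 prod=4 -> [29 17 1]
Step 12: demand=3,sold=1 ship[1->2]=1 ship[0->1]=2 prod=4 -> [31 18 1]
First stockout at step 7

7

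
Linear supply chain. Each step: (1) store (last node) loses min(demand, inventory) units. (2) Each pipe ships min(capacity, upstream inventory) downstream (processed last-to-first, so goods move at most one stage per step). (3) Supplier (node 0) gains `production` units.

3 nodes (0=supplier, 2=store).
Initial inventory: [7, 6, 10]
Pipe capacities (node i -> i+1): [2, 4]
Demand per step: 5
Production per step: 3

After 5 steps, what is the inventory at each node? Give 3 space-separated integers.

Step 1: demand=5,sold=5 ship[1->2]=4 ship[0->1]=2 prod=3 -> inv=[8 4 9]
Step 2: demand=5,sold=5 ship[1->2]=4 ship[0->1]=2 prod=3 -> inv=[9 2 8]
Step 3: demand=5,sold=5 ship[1->2]=2 ship[0->1]=2 prod=3 -> inv=[10 2 5]
Step 4: demand=5,sold=5 ship[1->2]=2 ship[0->1]=2 prod=3 -> inv=[11 2 2]
Step 5: demand=5,sold=2 ship[1->2]=2 ship[0->1]=2 prod=3 -> inv=[12 2 2]

12 2 2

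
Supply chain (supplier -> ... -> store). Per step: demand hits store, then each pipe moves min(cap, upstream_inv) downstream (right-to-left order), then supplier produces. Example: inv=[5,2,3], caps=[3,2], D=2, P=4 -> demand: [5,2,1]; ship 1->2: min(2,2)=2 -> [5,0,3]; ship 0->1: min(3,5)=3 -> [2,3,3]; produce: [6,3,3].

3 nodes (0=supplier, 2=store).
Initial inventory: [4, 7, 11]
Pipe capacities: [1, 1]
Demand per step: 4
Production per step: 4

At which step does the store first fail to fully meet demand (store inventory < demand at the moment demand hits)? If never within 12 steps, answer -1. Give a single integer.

Step 1: demand=4,sold=4 ship[1->2]=1 ship[0->1]=1 prod=4 -> [7 7 8]
Step 2: demand=4,sold=4 ship[1->2]=1 ship[0->1]=1 prod=4 -> [10 7 5]
Step 3: demand=4,sold=4 ship[1->2]=1 ship[0->1]=1 prod=4 -> [13 7 2]
Step 4: demand=4,sold=2 ship[1->2]=1 ship[0->1]=1 prod=4 -> [16 7 1]
Step 5: demand=4,sold=1 ship[1->2]=1 ship[0->1]=1 prod=4 -> [19 7 1]
Step 6: demand=4,sold=1 ship[1->2]=1 ship[0->1]=1 prod=4 -> [22 7 1]
Step 7: demand=4,sold=1 ship[1->2]=1 ship[0->1]=1 prod=4 -> [25 7 1]
Step 8: demand=4,sold=1 ship[1->2]=1 ship[0->1]=1 prod=4 -> [28 7 1]
Step 9: demand=4,sold=1 ship[1->2]=1 ship[0->1]=1 prod=4 -> [31 7 1]
Step 10: demand=4,sold=1 ship[1->2]=1 ship[0->1]=1 prod=4 -> [34 7 1]
Step 11: demand=4,sold=1 ship[1->2]=1 ship[0->1]=1 prod=4 -> [37 7 1]
Step 12: demand=4,sold=1 ship[1->2]=1 ship[0->1]=1 prod=4 -> [40 7 1]
First stockout at step 4

4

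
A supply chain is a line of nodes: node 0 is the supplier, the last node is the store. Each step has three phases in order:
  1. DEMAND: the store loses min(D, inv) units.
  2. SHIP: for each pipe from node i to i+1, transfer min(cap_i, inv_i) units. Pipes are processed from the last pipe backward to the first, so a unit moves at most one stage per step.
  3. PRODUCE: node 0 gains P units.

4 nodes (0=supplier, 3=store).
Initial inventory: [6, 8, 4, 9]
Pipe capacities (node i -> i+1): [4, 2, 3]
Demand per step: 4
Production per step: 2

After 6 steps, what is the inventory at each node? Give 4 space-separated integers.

Step 1: demand=4,sold=4 ship[2->3]=3 ship[1->2]=2 ship[0->1]=4 prod=2 -> inv=[4 10 3 8]
Step 2: demand=4,sold=4 ship[2->3]=3 ship[1->2]=2 ship[0->1]=4 prod=2 -> inv=[2 12 2 7]
Step 3: demand=4,sold=4 ship[2->3]=2 ship[1->2]=2 ship[0->1]=2 prod=2 -> inv=[2 12 2 5]
Step 4: demand=4,sold=4 ship[2->3]=2 ship[1->2]=2 ship[0->1]=2 prod=2 -> inv=[2 12 2 3]
Step 5: demand=4,sold=3 ship[2->3]=2 ship[1->2]=2 ship[0->1]=2 prod=2 -> inv=[2 12 2 2]
Step 6: demand=4,sold=2 ship[2->3]=2 ship[1->2]=2 ship[0->1]=2 prod=2 -> inv=[2 12 2 2]

2 12 2 2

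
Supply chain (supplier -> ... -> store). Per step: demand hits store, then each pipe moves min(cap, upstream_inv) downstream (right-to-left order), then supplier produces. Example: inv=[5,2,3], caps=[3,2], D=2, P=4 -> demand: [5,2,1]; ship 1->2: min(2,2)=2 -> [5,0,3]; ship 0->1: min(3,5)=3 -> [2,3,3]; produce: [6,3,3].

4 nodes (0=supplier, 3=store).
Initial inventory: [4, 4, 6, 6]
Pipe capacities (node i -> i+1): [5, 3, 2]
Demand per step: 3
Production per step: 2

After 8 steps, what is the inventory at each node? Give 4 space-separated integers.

Step 1: demand=3,sold=3 ship[2->3]=2 ship[1->2]=3 ship[0->1]=4 prod=2 -> inv=[2 5 7 5]
Step 2: demand=3,sold=3 ship[2->3]=2 ship[1->2]=3 ship[0->1]=2 prod=2 -> inv=[2 4 8 4]
Step 3: demand=3,sold=3 ship[2->3]=2 ship[1->2]=3 ship[0->1]=2 prod=2 -> inv=[2 3 9 3]
Step 4: demand=3,sold=3 ship[2->3]=2 ship[1->2]=3 ship[0->1]=2 prod=2 -> inv=[2 2 10 2]
Step 5: demand=3,sold=2 ship[2->3]=2 ship[1->2]=2 ship[0->1]=2 prod=2 -> inv=[2 2 10 2]
Step 6: demand=3,sold=2 ship[2->3]=2 ship[1->2]=2 ship[0->1]=2 prod=2 -> inv=[2 2 10 2]
Step 7: demand=3,sold=2 ship[2->3]=2 ship[1->2]=2 ship[0->1]=2 prod=2 -> inv=[2 2 10 2]
Step 8: demand=3,sold=2 ship[2->3]=2 ship[1->2]=2 ship[0->1]=2 prod=2 -> inv=[2 2 10 2]

2 2 10 2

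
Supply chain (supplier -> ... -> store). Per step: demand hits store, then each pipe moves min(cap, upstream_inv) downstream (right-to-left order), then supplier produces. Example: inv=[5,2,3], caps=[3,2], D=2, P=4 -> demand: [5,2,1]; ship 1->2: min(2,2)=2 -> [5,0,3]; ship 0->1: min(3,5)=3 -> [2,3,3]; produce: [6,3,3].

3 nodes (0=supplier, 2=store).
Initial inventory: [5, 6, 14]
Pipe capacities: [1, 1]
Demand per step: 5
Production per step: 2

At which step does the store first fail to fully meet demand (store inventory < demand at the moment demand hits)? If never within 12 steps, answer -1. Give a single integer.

Step 1: demand=5,sold=5 ship[1->2]=1 ship[0->1]=1 prod=2 -> [6 6 10]
Step 2: demand=5,sold=5 ship[1->2]=1 ship[0->1]=1 prod=2 -> [7 6 6]
Step 3: demand=5,sold=5 ship[1->2]=1 ship[0->1]=1 prod=2 -> [8 6 2]
Step 4: demand=5,sold=2 ship[1->2]=1 ship[0->1]=1 prod=2 -> [9 6 1]
Step 5: demand=5,sold=1 ship[1->2]=1 ship[0->1]=1 prod=2 -> [10 6 1]
Step 6: demand=5,sold=1 ship[1->2]=1 ship[0->1]=1 prod=2 -> [11 6 1]
Step 7: demand=5,sold=1 ship[1->2]=1 ship[0->1]=1 prod=2 -> [12 6 1]
Step 8: demand=5,sold=1 ship[1->2]=1 ship[0->1]=1 prod=2 -> [13 6 1]
Step 9: demand=5,sold=1 ship[1->2]=1 ship[0->1]=1 prod=2 -> [14 6 1]
Step 10: demand=5,sold=1 ship[1->2]=1 ship[0->1]=1 prod=2 -> [15 6 1]
Step 11: demand=5,sold=1 ship[1->2]=1 ship[0->1]=1 prod=2 -> [16 6 1]
Step 12: demand=5,sold=1 ship[1->2]=1 ship[0->1]=1 prod=2 -> [17 6 1]
First stockout at step 4

4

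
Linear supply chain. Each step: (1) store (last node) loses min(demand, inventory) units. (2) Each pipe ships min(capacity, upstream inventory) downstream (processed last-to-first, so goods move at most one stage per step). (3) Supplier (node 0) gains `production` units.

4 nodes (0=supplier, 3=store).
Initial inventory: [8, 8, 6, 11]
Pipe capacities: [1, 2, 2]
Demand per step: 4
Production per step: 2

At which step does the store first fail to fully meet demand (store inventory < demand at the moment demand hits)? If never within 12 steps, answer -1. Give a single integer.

Step 1: demand=4,sold=4 ship[2->3]=2 ship[1->2]=2 ship[0->1]=1 prod=2 -> [9 7 6 9]
Step 2: demand=4,sold=4 ship[2->3]=2 ship[1->2]=2 ship[0->1]=1 prod=2 -> [10 6 6 7]
Step 3: demand=4,sold=4 ship[2->3]=2 ship[1->2]=2 ship[0->1]=1 prod=2 -> [11 5 6 5]
Step 4: demand=4,sold=4 ship[2->3]=2 ship[1->2]=2 ship[0->1]=1 prod=2 -> [12 4 6 3]
Step 5: demand=4,sold=3 ship[2->3]=2 ship[1->2]=2 ship[0->1]=1 prod=2 -> [13 3 6 2]
Step 6: demand=4,sold=2 ship[2->3]=2 ship[1->2]=2 ship[0->1]=1 prod=2 -> [14 2 6 2]
Step 7: demand=4,sold=2 ship[2->3]=2 ship[1->2]=2 ship[0->1]=1 prod=2 -> [15 1 6 2]
Step 8: demand=4,sold=2 ship[2->3]=2 ship[1->2]=1 ship[0->1]=1 prod=2 -> [16 1 5 2]
Step 9: demand=4,sold=2 ship[2->3]=2 ship[1->2]=1 ship[0->1]=1 prod=2 -> [17 1 4 2]
Step 10: demand=4,sold=2 ship[2->3]=2 ship[1->2]=1 ship[0->1]=1 prod=2 -> [18 1 3 2]
Step 11: demand=4,sold=2 ship[2->3]=2 ship[1->2]=1 ship[0->1]=1 prod=2 -> [19 1 2 2]
Step 12: demand=4,sold=2 ship[2->3]=2 ship[1->2]=1 ship[0->1]=1 prod=2 -> [20 1 1 2]
First stockout at step 5

5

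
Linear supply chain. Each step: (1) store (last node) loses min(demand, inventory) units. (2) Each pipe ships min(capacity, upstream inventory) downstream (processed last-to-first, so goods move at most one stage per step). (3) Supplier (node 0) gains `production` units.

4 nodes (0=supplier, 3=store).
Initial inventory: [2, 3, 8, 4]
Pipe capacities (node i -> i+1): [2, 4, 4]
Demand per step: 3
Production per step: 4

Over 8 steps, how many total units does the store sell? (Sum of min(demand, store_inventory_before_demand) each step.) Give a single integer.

Step 1: sold=3 (running total=3) -> [4 2 7 5]
Step 2: sold=3 (running total=6) -> [6 2 5 6]
Step 3: sold=3 (running total=9) -> [8 2 3 7]
Step 4: sold=3 (running total=12) -> [10 2 2 7]
Step 5: sold=3 (running total=15) -> [12 2 2 6]
Step 6: sold=3 (running total=18) -> [14 2 2 5]
Step 7: sold=3 (running total=21) -> [16 2 2 4]
Step 8: sold=3 (running total=24) -> [18 2 2 3]

Answer: 24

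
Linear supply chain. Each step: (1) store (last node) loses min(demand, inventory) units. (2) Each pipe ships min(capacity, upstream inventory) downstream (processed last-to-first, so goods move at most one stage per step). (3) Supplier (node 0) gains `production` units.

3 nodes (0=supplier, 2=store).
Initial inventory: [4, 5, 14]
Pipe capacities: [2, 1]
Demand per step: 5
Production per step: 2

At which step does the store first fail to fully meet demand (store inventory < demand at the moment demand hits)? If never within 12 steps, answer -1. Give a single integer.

Step 1: demand=5,sold=5 ship[1->2]=1 ship[0->1]=2 prod=2 -> [4 6 10]
Step 2: demand=5,sold=5 ship[1->2]=1 ship[0->1]=2 prod=2 -> [4 7 6]
Step 3: demand=5,sold=5 ship[1->2]=1 ship[0->1]=2 prod=2 -> [4 8 2]
Step 4: demand=5,sold=2 ship[1->2]=1 ship[0->1]=2 prod=2 -> [4 9 1]
Step 5: demand=5,sold=1 ship[1->2]=1 ship[0->1]=2 prod=2 -> [4 10 1]
Step 6: demand=5,sold=1 ship[1->2]=1 ship[0->1]=2 prod=2 -> [4 11 1]
Step 7: demand=5,sold=1 ship[1->2]=1 ship[0->1]=2 prod=2 -> [4 12 1]
Step 8: demand=5,sold=1 ship[1->2]=1 ship[0->1]=2 prod=2 -> [4 13 1]
Step 9: demand=5,sold=1 ship[1->2]=1 ship[0->1]=2 prod=2 -> [4 14 1]
Step 10: demand=5,sold=1 ship[1->2]=1 ship[0->1]=2 prod=2 -> [4 15 1]
Step 11: demand=5,sold=1 ship[1->2]=1 ship[0->1]=2 prod=2 -> [4 16 1]
Step 12: demand=5,sold=1 ship[1->2]=1 ship[0->1]=2 prod=2 -> [4 17 1]
First stockout at step 4

4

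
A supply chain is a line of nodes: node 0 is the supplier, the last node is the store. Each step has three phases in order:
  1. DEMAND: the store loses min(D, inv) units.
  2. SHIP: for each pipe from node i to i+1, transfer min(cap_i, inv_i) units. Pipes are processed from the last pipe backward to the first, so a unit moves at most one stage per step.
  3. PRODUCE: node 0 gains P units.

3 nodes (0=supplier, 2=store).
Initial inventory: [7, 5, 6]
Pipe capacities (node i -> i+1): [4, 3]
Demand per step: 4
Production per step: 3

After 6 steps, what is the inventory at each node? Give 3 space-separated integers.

Step 1: demand=4,sold=4 ship[1->2]=3 ship[0->1]=4 prod=3 -> inv=[6 6 5]
Step 2: demand=4,sold=4 ship[1->2]=3 ship[0->1]=4 prod=3 -> inv=[5 7 4]
Step 3: demand=4,sold=4 ship[1->2]=3 ship[0->1]=4 prod=3 -> inv=[4 8 3]
Step 4: demand=4,sold=3 ship[1->2]=3 ship[0->1]=4 prod=3 -> inv=[3 9 3]
Step 5: demand=4,sold=3 ship[1->2]=3 ship[0->1]=3 prod=3 -> inv=[3 9 3]
Step 6: demand=4,sold=3 ship[1->2]=3 ship[0->1]=3 prod=3 -> inv=[3 9 3]

3 9 3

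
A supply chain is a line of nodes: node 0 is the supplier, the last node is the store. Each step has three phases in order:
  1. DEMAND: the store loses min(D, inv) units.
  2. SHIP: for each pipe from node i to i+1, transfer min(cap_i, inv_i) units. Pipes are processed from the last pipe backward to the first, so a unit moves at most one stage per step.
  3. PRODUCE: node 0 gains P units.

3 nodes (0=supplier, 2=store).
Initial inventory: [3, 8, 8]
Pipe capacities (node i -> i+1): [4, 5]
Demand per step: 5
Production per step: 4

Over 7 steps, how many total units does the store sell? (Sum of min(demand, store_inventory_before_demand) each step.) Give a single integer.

Step 1: sold=5 (running total=5) -> [4 6 8]
Step 2: sold=5 (running total=10) -> [4 5 8]
Step 3: sold=5 (running total=15) -> [4 4 8]
Step 4: sold=5 (running total=20) -> [4 4 7]
Step 5: sold=5 (running total=25) -> [4 4 6]
Step 6: sold=5 (running total=30) -> [4 4 5]
Step 7: sold=5 (running total=35) -> [4 4 4]

Answer: 35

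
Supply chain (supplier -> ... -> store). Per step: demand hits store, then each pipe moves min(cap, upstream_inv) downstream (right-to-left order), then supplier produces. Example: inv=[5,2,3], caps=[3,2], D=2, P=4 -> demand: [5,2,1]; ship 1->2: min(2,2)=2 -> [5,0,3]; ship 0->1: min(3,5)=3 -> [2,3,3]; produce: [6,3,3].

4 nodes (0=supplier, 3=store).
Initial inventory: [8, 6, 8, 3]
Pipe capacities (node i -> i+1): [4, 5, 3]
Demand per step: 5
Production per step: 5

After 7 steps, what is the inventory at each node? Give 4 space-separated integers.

Step 1: demand=5,sold=3 ship[2->3]=3 ship[1->2]=5 ship[0->1]=4 prod=5 -> inv=[9 5 10 3]
Step 2: demand=5,sold=3 ship[2->3]=3 ship[1->2]=5 ship[0->1]=4 prod=5 -> inv=[10 4 12 3]
Step 3: demand=5,sold=3 ship[2->3]=3 ship[1->2]=4 ship[0->1]=4 prod=5 -> inv=[11 4 13 3]
Step 4: demand=5,sold=3 ship[2->3]=3 ship[1->2]=4 ship[0->1]=4 prod=5 -> inv=[12 4 14 3]
Step 5: demand=5,sold=3 ship[2->3]=3 ship[1->2]=4 ship[0->1]=4 prod=5 -> inv=[13 4 15 3]
Step 6: demand=5,sold=3 ship[2->3]=3 ship[1->2]=4 ship[0->1]=4 prod=5 -> inv=[14 4 16 3]
Step 7: demand=5,sold=3 ship[2->3]=3 ship[1->2]=4 ship[0->1]=4 prod=5 -> inv=[15 4 17 3]

15 4 17 3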